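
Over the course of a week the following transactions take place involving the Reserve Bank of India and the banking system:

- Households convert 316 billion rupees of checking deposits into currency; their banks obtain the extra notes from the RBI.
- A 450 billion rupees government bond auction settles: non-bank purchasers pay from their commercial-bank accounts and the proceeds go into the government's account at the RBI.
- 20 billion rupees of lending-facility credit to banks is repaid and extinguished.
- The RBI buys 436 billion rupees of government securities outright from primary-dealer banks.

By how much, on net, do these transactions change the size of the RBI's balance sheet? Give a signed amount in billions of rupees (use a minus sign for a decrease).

RBI balance sheet:
  Assets:      Securities +436B, Loans to banks −20B
  Liabilities: Bank reserves −350B, Currency in circulation +316B, Government deposits +450B
Commercial banking system:
  Assets:      Reserves at CB −350B, Securities −436B
  Liabilities: Checkable deposits −766B, Borrowings from CB −20B
Change in total RBI assets = +416 billion.

+416 billion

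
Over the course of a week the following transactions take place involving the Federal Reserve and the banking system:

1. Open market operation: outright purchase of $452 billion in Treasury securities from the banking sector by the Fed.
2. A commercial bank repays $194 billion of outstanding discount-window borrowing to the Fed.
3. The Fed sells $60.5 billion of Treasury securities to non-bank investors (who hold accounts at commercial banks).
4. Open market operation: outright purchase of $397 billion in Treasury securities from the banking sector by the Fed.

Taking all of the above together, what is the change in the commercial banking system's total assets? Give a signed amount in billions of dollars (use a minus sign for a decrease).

-$254.5 billion

Fed balance sheet:
  Assets:      Securities +$788.5B, Loans to banks −$194B
  Liabilities: Bank reserves +$594.5B
Commercial banking system:
  Assets:      Reserves at CB +$594.5B, Securities −$849B
  Liabilities: Checkable deposits −$60.5B, Borrowings from CB −$194B
Change in total bank assets = -$254.5 billion.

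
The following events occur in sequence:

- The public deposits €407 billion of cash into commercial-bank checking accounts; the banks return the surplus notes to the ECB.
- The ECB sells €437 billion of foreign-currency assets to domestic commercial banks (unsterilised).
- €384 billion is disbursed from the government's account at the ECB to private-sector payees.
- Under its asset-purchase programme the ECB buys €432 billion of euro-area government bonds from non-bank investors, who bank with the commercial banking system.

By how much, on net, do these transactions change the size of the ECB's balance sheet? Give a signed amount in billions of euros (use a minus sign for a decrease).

-€5 billion

ECB balance sheet:
  Assets:      Securities +€432B, Foreign assets −€437B
  Liabilities: Bank reserves +€786B, Currency in circulation −€407B, Government deposits −€384B
Commercial banking system:
  Assets:      Reserves at CB +€786B, Foreign assets +€437B
  Liabilities: Checkable deposits +€1223B
Change in total ECB assets = -€5 billion.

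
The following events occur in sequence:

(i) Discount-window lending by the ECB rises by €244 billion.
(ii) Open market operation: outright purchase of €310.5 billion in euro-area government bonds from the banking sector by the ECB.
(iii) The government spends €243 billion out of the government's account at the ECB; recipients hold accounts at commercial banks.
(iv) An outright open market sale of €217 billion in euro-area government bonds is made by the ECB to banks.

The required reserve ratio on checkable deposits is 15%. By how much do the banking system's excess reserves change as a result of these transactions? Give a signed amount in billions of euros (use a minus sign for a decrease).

Discount-window loan €244 billion: reserves +€244B, deposits 0.
OMO purchase (from banks) €310.5 billion: reserves +€310.5B, deposits 0.
Government spending €243 billion: reserves +€243B, deposits +€243B.
OMO sale (to banks) €217 billion: reserves −€217B, deposits 0.
Totals: Δreserves = +€580.5B, Δdeposits = +€243B.
Δrequired reserves = 15% × +€243B = +€36.45B.
Δexcess reserves = Δreserves − Δrequired = +€580.5B − (+€36.45B) = +€544.05 billion.

+€544.05 billion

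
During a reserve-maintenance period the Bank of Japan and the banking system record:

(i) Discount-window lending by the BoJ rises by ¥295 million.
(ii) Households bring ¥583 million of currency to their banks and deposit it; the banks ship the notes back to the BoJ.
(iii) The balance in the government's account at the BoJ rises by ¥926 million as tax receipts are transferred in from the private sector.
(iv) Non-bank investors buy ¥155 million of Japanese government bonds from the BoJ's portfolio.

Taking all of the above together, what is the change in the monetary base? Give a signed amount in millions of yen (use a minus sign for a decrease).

BoJ balance sheet:
  Assets:      Securities −¥155M, Loans to banks +¥295M
  Liabilities: Bank reserves −¥203M, Currency in circulation −¥583M, Government deposits +¥926M
Commercial banking system:
  Assets:      Reserves at CB −¥203M
  Liabilities: Checkable deposits −¥498M, Borrowings from CB +¥295M
Monetary base = currency + reserves: −¥583M + (−¥203M) = -¥786 million.

-¥786 million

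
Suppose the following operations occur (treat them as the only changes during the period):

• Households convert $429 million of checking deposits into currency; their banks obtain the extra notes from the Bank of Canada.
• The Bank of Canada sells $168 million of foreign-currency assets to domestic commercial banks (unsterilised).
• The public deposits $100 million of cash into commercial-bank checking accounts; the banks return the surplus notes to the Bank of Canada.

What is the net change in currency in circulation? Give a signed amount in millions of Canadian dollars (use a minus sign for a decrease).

Bank of Canada balance sheet:
  Assets:      Foreign assets −$168M
  Liabilities: Bank reserves −$497M, Currency in circulation +$329M
So the change in currency in circulation is +$329 million.

+$329 million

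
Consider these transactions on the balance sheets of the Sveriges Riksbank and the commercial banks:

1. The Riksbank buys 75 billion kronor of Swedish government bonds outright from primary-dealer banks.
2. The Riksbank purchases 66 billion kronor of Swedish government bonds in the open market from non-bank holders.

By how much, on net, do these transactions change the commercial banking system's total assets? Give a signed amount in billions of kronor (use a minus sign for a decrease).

+66 billion

Riksbank balance sheet:
  Assets:      Securities +141B
  Liabilities: Bank reserves +141B
Commercial banking system:
  Assets:      Reserves at CB +141B, Securities −75B
  Liabilities: Checkable deposits +66B
Change in total bank assets = +66 billion.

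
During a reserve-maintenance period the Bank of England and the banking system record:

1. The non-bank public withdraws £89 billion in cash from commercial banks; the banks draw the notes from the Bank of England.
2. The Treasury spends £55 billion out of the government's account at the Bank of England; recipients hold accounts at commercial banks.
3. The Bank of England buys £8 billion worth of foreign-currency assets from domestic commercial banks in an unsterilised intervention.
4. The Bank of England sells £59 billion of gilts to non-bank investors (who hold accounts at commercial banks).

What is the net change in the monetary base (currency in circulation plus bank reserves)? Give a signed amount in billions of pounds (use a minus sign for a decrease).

+£4 billion

Currency withdrawal £89 billion: just a shift between currency and reserves — both are base money → 0.
Government spending £55 billion: a non-base liability converts back to reserves → +£55B.
FX purchase £8 billion: Bank of England balance sheet expands → +£8B.
Asset sale (to non-banks) £59 billion: Bank of England balance sheet contracts → −£59B.
Net: 0 + 55 + 8 − 59 = +£4 billion.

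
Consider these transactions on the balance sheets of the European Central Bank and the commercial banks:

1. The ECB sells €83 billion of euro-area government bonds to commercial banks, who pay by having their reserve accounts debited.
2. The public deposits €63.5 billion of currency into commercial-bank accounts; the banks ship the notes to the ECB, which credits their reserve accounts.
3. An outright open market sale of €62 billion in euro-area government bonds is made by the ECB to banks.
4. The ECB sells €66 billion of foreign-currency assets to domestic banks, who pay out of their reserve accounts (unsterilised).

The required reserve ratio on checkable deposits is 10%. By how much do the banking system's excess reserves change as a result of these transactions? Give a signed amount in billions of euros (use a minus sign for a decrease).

-€153.85 billion

OMO sale (to banks) €83 billion: reserves −€83B, deposits 0.
Currency deposit €63.5 billion: reserves +€63.5B, deposits +€63.5B.
OMO sale (to banks) €62 billion: reserves −€62B, deposits 0.
FX sale €66 billion: reserves −€66B, deposits 0.
Totals: Δreserves = −€147.5B, Δdeposits = +€63.5B.
Δrequired reserves = 10% × +€63.5B = +€6.35B.
Δexcess reserves = Δreserves − Δrequired = −€147.5B − (+€6.35B) = -€153.85 billion.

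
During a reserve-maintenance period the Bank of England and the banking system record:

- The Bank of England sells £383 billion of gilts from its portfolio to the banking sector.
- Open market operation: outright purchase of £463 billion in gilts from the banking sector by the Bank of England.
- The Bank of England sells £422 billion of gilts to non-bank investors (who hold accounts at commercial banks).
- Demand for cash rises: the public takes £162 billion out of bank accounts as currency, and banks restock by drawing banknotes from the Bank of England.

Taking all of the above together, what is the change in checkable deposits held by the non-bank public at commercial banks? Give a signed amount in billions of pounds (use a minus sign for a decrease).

OMO sale (to banks) £383 billion: the counterparty is a bank, so public deposits are unchanged → 0.
OMO purchase (from banks) £463 billion: the counterparty is a bank, so public deposits are unchanged → 0.
Asset sale (to non-banks) £422 billion: non-bank counterparties' bank balances fall → −£422B.
Currency withdrawal £162 billion: non-bank counterparties' bank balances fall → −£162B.
Net: 0 + 0 − 422 − 162 = -£584 billion.

-£584 billion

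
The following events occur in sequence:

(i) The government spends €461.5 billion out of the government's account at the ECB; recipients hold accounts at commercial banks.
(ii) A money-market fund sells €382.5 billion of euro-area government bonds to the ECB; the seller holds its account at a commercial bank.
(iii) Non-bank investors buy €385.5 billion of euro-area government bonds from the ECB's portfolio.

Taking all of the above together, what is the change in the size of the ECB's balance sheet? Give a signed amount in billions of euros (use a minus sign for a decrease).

-€3 billion

Government spending €461.5 billion: only the composition of liabilities changes → 0.
Asset purchase (from non-banks) €382.5 billion: an ECB asset is acquired → +€382.5B.
Asset sale (to non-banks) €385.5 billion: an ECB asset is shed → −€385.5B.
Net: 0 + 382.5 − 385.5 = -€3 billion.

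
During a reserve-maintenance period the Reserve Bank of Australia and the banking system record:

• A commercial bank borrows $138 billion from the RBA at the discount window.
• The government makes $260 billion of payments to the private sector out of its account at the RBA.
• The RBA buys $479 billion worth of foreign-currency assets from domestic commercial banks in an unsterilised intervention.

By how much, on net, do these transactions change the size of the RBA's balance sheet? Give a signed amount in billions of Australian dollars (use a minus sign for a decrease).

Discount-window loan $138 billion: an RBA asset is acquired → +$138B.
Government spending $260 billion: only the composition of liabilities changes → 0.
FX purchase $479 billion: an RBA asset is acquired → +$479B.
Net: 138 + 0 + 479 = +$617 billion.

+$617 billion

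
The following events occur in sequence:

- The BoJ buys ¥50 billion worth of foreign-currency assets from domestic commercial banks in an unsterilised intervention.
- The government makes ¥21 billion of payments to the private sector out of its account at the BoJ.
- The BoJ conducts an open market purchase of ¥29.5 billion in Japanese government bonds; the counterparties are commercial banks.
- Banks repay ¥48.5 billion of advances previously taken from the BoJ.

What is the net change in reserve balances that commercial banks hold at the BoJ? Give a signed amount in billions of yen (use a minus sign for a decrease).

+¥52 billion

BoJ balance sheet:
  Assets:      Securities +¥29.5B, Loans to banks −¥48.5B, Foreign assets +¥50B
  Liabilities: Bank reserves +¥52B, Government deposits −¥21B
Commercial banking system:
  Assets:      Reserves at CB +¥52B, Securities −¥29.5B, Foreign assets −¥50B
  Liabilities: Checkable deposits +¥21B, Borrowings from CB −¥48.5B
So the change in reserve balances that commercial banks hold at the BoJ is +¥52 billion.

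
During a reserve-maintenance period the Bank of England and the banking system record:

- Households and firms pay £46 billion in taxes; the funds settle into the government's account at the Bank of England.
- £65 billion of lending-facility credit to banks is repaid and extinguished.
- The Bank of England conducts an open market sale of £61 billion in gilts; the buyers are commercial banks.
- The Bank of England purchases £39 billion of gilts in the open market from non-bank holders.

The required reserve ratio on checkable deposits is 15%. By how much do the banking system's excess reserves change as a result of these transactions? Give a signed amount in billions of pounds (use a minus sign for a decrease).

Government account inflow £46 billion: reserves −£46B, deposits −£46B.
Discount-window repayment £65 billion: reserves −£65B, deposits 0.
OMO sale (to banks) £61 billion: reserves −£61B, deposits 0.
Asset purchase (from non-banks) £39 billion: reserves +£39B, deposits +£39B.
Totals: Δreserves = −£133B, Δdeposits = −£7B.
Δrequired reserves = 15% × −£7B = −£1.05B.
Δexcess reserves = Δreserves − Δrequired = −£133B − (−£1.05B) = -£131.95 billion.

-£131.95 billion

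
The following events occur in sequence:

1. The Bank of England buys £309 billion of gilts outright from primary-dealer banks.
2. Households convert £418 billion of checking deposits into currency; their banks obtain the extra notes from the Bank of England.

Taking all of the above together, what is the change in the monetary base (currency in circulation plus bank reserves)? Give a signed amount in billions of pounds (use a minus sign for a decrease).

Bank of England balance sheet:
  Assets:      Securities +£309B
  Liabilities: Bank reserves −£109B, Currency in circulation +£418B
Monetary base = currency + reserves: +£418B + (−£109B) = +£309 billion.

+£309 billion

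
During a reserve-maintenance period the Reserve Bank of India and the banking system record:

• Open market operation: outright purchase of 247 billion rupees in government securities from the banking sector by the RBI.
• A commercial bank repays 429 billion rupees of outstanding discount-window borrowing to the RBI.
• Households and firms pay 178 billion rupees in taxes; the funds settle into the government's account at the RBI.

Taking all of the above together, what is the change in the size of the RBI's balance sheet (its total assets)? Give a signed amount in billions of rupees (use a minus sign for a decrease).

OMO purchase (from banks) 247 billion rupees: an RBI asset is acquired → +247B.
Discount-window repayment 429 billion rupees: an RBI asset is shed → −429B.
Government account inflow 178 billion rupees: only the composition of liabilities changes → 0.
Net: 247 − 429 + 0 = -182 billion.

-182 billion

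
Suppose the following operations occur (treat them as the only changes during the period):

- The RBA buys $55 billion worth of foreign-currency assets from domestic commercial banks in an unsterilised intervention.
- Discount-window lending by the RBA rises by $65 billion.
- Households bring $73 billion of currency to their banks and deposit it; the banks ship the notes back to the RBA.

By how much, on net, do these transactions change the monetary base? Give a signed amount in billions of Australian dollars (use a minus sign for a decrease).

+$120 billion

RBA balance sheet:
  Assets:      Loans to banks +$65B, Foreign assets +$55B
  Liabilities: Bank reserves +$193B, Currency in circulation −$73B
Commercial banking system:
  Assets:      Reserves at CB +$193B, Foreign assets −$55B
  Liabilities: Checkable deposits +$73B, Borrowings from CB +$65B
Monetary base = currency + reserves: −$73B + (+$193B) = +$120 billion.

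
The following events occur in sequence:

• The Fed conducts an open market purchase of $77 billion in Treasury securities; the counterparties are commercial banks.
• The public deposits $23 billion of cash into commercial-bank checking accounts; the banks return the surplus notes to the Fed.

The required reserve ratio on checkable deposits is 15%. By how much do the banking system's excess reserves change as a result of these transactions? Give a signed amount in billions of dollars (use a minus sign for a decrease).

OMO purchase (from banks) $77 billion: reserves +$77B, deposits 0.
Currency deposit $23 billion: reserves +$23B, deposits +$23B.
Totals: Δreserves = +$100B, Δdeposits = +$23B.
Δrequired reserves = 15% × +$23B = +$3.45B.
Δexcess reserves = Δreserves − Δrequired = +$100B − (+$3.45B) = +$96.55 billion.

+$96.55 billion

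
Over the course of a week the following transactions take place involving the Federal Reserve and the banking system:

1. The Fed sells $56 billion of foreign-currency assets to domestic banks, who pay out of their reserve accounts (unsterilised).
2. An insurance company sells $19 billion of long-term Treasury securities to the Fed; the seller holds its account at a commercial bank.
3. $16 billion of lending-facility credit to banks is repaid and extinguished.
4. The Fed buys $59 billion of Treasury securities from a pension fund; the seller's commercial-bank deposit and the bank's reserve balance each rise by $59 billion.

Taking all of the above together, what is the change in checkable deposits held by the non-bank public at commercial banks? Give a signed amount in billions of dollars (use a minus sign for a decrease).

+$78 billion

FX sale $56 billion: the counterparty is a bank, so public deposits are unchanged → 0.
Asset purchase (from non-banks) $19 billion: non-bank counterparties' bank balances rise → +$19B.
Discount-window repayment $16 billion: the counterparty is a bank, so public deposits are unchanged → 0.
Asset purchase (from non-banks) $59 billion: non-bank counterparties' bank balances rise → +$59B.
Net: 0 + 19 + 0 + 59 = +$78 billion.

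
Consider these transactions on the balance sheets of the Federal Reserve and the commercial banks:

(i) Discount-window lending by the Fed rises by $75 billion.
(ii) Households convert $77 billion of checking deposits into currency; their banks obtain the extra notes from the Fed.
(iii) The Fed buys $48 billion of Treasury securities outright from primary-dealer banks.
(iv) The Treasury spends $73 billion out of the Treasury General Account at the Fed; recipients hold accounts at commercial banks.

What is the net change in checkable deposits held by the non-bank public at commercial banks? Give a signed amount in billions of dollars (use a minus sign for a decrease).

-$4 billion

Fed balance sheet:
  Assets:      Securities +$48B, Loans to banks +$75B
  Liabilities: Bank reserves +$119B, Currency in circulation +$77B, Government deposits −$73B
Commercial banking system:
  Assets:      Reserves at CB +$119B, Securities −$48B
  Liabilities: Checkable deposits −$4B, Borrowings from CB +$75B
So the change in checkable deposits held by the non-bank public at commercial banks is -$4 billion.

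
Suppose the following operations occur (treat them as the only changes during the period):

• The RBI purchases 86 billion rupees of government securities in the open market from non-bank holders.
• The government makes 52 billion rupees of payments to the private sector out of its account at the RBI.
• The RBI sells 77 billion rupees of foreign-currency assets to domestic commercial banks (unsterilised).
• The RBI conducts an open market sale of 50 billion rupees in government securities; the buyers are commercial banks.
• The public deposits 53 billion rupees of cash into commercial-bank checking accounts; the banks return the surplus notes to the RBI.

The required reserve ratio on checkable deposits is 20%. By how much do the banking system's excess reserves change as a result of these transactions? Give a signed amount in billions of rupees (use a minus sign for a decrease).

Asset purchase (from non-banks) 86 billion rupees: reserves +86B, deposits +86B.
Government spending 52 billion rupees: reserves +52B, deposits +52B.
FX sale 77 billion rupees: reserves −77B, deposits 0.
OMO sale (to banks) 50 billion rupees: reserves −50B, deposits 0.
Currency deposit 53 billion rupees: reserves +53B, deposits +53B.
Totals: Δreserves = +64B, Δdeposits = +191B.
Δrequired reserves = 20% × +191B = +38.2B.
Δexcess reserves = Δreserves − Δrequired = +64B − (+38.2B) = +25.8 billion.

+25.8 billion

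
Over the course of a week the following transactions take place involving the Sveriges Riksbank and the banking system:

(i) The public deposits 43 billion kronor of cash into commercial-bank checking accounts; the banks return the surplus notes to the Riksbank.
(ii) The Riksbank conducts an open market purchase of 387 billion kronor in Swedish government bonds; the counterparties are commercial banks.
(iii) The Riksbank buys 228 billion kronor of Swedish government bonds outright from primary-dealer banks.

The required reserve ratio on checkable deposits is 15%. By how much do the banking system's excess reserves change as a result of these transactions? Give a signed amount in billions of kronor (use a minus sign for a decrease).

+651.55 billion

Currency deposit 43 billion kronor: reserves +43B, deposits +43B.
OMO purchase (from banks) 387 billion kronor: reserves +387B, deposits 0.
OMO purchase (from banks) 228 billion kronor: reserves +228B, deposits 0.
Totals: Δreserves = +658B, Δdeposits = +43B.
Δrequired reserves = 15% × +43B = +6.45B.
Δexcess reserves = Δreserves − Δrequired = +658B − (+6.45B) = +651.55 billion.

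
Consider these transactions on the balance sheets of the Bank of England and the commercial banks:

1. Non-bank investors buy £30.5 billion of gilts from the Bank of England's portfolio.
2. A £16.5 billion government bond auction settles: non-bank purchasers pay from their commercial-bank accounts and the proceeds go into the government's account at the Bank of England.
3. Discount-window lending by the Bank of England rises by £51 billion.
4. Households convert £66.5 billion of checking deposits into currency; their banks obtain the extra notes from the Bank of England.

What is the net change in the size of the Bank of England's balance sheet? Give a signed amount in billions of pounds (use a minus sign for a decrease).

+£20.5 billion

Asset sale (to non-banks) £30.5 billion: a Bank of England asset is shed → −£30.5B.
Government account inflow £16.5 billion: only the composition of liabilities changes → 0.
Discount-window loan £51 billion: a Bank of England asset is acquired → +£51B.
Currency withdrawal £66.5 billion: only the composition of liabilities changes → 0.
Net: −30.5 + 0 + 51 + 0 = +£20.5 billion.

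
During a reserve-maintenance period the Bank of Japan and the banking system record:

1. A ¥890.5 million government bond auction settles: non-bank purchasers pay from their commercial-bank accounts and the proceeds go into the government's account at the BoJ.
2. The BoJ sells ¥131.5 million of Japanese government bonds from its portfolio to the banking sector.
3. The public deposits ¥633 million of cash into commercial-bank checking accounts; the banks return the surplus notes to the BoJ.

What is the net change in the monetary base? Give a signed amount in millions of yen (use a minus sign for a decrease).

BoJ balance sheet:
  Assets:      Securities −¥131.5M
  Liabilities: Bank reserves −¥389M, Currency in circulation −¥633M, Government deposits +¥890.5M
Monetary base = currency + reserves: −¥633M + (−¥389M) = -¥1022 million.

-¥1022 million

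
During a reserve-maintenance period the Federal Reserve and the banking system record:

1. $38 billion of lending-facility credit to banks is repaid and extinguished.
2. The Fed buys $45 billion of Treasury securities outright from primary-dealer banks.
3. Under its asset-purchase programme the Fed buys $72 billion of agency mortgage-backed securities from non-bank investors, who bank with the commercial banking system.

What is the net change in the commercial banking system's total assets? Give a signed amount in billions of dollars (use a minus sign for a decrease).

Fed balance sheet:
  Assets:      Securities +$117B, Loans to banks −$38B
  Liabilities: Bank reserves +$79B
Commercial banking system:
  Assets:      Reserves at CB +$79B, Securities −$45B
  Liabilities: Checkable deposits +$72B, Borrowings from CB −$38B
Change in total bank assets = +$34 billion.

+$34 billion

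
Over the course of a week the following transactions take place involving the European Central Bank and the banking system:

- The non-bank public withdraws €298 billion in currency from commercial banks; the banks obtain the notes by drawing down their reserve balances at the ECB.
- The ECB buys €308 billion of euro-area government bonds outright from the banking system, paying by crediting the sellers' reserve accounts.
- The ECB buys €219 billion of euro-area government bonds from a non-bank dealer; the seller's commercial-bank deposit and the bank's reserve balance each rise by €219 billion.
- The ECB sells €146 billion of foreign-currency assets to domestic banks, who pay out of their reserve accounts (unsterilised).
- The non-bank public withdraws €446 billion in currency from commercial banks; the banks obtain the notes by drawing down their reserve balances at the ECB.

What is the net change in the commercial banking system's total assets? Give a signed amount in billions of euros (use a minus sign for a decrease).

Currency withdrawal €298 billion: bank balance sheets shrink → −€298B.
OMO purchase (from banks) €308 billion: just an asset swap on bank balance sheets → 0.
Asset purchase (from non-banks) €219 billion: bank balance sheets expand → +€219B.
FX sale €146 billion: just an asset swap on bank balance sheets → 0.
Currency withdrawal €446 billion: bank balance sheets shrink → −€446B.
Net: −298 + 0 + 219 + 0 − 446 = -€525 billion.

-€525 billion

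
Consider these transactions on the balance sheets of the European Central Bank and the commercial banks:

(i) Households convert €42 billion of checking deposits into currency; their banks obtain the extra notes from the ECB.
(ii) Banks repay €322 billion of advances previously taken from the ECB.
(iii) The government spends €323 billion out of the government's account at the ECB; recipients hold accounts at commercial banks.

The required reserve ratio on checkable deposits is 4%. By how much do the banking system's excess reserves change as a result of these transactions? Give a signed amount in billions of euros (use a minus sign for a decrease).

Currency withdrawal €42 billion: reserves −€42B, deposits −€42B.
Discount-window repayment €322 billion: reserves −€322B, deposits 0.
Government spending €323 billion: reserves +€323B, deposits +€323B.
Totals: Δreserves = −€41B, Δdeposits = +€281B.
Δrequired reserves = 4% × +€281B = +€11.24B.
Δexcess reserves = Δreserves − Δrequired = −€41B − (+€11.24B) = -€52.24 billion.

-€52.24 billion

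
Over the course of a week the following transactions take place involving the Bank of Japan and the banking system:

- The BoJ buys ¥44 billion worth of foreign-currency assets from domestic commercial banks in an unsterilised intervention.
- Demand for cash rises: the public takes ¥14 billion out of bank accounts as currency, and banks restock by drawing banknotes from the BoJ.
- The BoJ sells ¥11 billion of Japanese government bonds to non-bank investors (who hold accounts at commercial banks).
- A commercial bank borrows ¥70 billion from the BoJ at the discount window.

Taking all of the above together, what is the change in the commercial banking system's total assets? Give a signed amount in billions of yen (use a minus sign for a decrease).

FX purchase ¥44 billion: just an asset swap on bank balance sheets → 0.
Currency withdrawal ¥14 billion: bank balance sheets shrink → −¥14B.
Asset sale (to non-banks) ¥11 billion: bank balance sheets shrink → −¥11B.
Discount-window loan ¥70 billion: bank balance sheets expand → +¥70B.
Net: 0 − 14 − 11 + 70 = +¥45 billion.

+¥45 billion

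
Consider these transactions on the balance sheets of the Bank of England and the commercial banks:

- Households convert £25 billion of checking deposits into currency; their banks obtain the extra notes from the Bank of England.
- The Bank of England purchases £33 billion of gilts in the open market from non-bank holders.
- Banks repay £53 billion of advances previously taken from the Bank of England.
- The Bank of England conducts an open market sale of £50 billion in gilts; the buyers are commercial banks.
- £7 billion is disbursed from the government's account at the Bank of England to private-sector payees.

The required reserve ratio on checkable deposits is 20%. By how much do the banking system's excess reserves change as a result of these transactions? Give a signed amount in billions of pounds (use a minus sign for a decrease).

Currency withdrawal £25 billion: reserves −£25B, deposits −£25B.
Asset purchase (from non-banks) £33 billion: reserves +£33B, deposits +£33B.
Discount-window repayment £53 billion: reserves −£53B, deposits 0.
OMO sale (to banks) £50 billion: reserves −£50B, deposits 0.
Government spending £7 billion: reserves +£7B, deposits +£7B.
Totals: Δreserves = −£88B, Δdeposits = +£15B.
Δrequired reserves = 20% × +£15B = +£3B.
Δexcess reserves = Δreserves − Δrequired = −£88B − (+£3B) = -£91 billion.

-£91 billion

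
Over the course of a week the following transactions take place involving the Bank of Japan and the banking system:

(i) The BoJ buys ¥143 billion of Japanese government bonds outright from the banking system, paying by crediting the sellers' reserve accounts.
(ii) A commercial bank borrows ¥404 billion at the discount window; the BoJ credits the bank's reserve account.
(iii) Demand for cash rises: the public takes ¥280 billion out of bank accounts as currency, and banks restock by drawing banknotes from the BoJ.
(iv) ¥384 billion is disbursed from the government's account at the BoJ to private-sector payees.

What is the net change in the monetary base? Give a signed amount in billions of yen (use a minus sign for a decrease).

+¥931 billion

BoJ balance sheet:
  Assets:      Securities +¥143B, Loans to banks +¥404B
  Liabilities: Bank reserves +¥651B, Currency in circulation +¥280B, Government deposits −¥384B
Monetary base = currency + reserves: +¥280B + (+¥651B) = +¥931 billion.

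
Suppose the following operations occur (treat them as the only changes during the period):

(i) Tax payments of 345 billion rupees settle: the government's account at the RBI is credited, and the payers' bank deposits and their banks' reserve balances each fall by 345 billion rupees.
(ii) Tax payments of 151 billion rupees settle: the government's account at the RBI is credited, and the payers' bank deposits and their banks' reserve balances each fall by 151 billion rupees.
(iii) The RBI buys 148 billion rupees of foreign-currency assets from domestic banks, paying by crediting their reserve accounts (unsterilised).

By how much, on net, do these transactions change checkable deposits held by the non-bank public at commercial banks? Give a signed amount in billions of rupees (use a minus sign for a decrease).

Government account inflow 345 billion rupees: non-bank counterparties' bank balances fall → −345B.
Government account inflow 151 billion rupees: non-bank counterparties' bank balances fall → −151B.
FX purchase 148 billion rupees: the counterparty is a bank, so public deposits are unchanged → 0.
Net: −345 − 151 + 0 = -496 billion.

-496 billion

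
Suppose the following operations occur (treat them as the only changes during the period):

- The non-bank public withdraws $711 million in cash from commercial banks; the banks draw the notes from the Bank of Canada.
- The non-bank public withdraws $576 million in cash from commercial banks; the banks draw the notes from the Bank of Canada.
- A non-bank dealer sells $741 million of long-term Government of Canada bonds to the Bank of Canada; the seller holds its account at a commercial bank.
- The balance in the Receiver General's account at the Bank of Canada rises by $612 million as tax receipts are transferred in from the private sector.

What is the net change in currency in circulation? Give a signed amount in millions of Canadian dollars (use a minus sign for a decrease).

Currency withdrawal $711 million: notes leave the central bank → +$711M.
Currency withdrawal $576 million: notes leave the central bank → +$576M.
Asset purchase (from non-banks) $741 million: no currency enters or leaves circulation → 0.
Government account inflow $612 million: no currency enters or leaves circulation → 0.
Net: 711 + 576 + 0 + 0 = +$1287 million.

+$1287 million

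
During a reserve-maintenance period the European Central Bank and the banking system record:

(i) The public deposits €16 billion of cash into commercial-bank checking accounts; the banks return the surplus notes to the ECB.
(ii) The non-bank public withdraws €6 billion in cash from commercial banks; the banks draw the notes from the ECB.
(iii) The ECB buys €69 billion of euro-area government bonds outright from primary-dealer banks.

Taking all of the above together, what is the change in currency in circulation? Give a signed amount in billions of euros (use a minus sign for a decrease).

Currency deposit €16 billion: notes return to the central bank → −€16B.
Currency withdrawal €6 billion: notes leave the central bank → +€6B.
OMO purchase (from banks) €69 billion: no currency enters or leaves circulation → 0.
Net: −16 + 6 + 0 = -€10 billion.

-€10 billion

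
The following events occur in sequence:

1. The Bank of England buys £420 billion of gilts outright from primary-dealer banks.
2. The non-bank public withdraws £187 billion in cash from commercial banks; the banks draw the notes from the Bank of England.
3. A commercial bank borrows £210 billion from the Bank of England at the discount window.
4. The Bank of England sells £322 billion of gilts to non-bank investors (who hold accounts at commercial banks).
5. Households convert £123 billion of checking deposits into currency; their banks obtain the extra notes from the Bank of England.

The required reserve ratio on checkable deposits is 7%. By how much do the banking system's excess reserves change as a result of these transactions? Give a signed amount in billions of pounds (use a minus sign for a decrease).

+£42.24 billion

OMO purchase (from banks) £420 billion: reserves +£420B, deposits 0.
Currency withdrawal £187 billion: reserves −£187B, deposits −£187B.
Discount-window loan £210 billion: reserves +£210B, deposits 0.
Asset sale (to non-banks) £322 billion: reserves −£322B, deposits −£322B.
Currency withdrawal £123 billion: reserves −£123B, deposits −£123B.
Totals: Δreserves = −£2B, Δdeposits = −£632B.
Δrequired reserves = 7% × −£632B = −£44.24B.
Δexcess reserves = Δreserves − Δrequired = −£2B − (−£44.24B) = +£42.24 billion.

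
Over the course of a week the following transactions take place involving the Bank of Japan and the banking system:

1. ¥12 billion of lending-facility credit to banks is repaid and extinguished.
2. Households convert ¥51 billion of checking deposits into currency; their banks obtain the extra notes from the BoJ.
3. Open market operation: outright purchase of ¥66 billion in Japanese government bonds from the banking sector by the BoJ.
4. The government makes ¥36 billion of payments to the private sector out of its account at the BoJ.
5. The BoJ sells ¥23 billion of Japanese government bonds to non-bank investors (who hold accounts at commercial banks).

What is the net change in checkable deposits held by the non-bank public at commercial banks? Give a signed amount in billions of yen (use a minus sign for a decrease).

Discount-window repayment ¥12 billion: the counterparty is a bank, so public deposits are unchanged → 0.
Currency withdrawal ¥51 billion: non-bank counterparties' bank balances fall → −¥51B.
OMO purchase (from banks) ¥66 billion: the counterparty is a bank, so public deposits are unchanged → 0.
Government spending ¥36 billion: non-bank counterparties' bank balances rise → +¥36B.
Asset sale (to non-banks) ¥23 billion: non-bank counterparties' bank balances fall → −¥23B.
Net: 0 − 51 + 0 + 36 − 23 = -¥38 billion.

-¥38 billion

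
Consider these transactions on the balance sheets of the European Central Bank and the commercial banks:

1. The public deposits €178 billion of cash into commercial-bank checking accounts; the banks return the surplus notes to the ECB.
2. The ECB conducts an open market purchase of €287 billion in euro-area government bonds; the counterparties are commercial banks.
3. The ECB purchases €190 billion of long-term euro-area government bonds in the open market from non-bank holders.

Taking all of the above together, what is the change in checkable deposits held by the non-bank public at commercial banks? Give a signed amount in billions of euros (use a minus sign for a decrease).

Currency deposit €178 billion: non-bank counterparties' bank balances rise → +€178B.
OMO purchase (from banks) €287 billion: the counterparty is a bank, so public deposits are unchanged → 0.
Asset purchase (from non-banks) €190 billion: non-bank counterparties' bank balances rise → +€190B.
Net: 178 + 0 + 190 = +€368 billion.

+€368 billion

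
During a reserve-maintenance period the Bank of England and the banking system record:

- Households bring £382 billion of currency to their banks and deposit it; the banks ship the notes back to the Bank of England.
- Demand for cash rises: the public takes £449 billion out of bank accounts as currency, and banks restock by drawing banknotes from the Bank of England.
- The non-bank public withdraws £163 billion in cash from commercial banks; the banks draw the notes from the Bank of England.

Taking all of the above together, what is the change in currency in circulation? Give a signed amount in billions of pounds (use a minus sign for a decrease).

+£230 billion

Currency deposit £382 billion: notes return to the central bank → −£382B.
Currency withdrawal £449 billion: notes leave the central bank → +£449B.
Currency withdrawal £163 billion: notes leave the central bank → +£163B.
Net: −382 + 449 + 163 = +£230 billion.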